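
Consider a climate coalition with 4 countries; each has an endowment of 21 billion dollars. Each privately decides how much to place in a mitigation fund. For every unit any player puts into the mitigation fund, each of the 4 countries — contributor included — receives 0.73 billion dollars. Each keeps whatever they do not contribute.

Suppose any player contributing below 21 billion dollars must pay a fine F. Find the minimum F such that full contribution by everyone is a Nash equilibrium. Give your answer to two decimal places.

Given the others contribute fully, the best deviation is to contribute 0 (any partial contribution still incurs the fine and gives up units whose private return 0.73 is below 1).
Deviating from 21 to 0 saves 21 billion dollars but forfeits the deviator's share of the drop in the mitigation fund: 0.73 × 21 = 15.33.
So the deviation gain is 21 − 15.33 = 5.67, and the fine must be at least 5.67 billion dollars to wipe it out.

5.67 billion dollars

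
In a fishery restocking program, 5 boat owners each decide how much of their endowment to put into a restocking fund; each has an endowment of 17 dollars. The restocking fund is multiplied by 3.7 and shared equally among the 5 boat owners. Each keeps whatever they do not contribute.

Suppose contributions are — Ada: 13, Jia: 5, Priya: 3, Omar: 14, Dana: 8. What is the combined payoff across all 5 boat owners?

201.10 dollars

Total contributed: 13 + 5 + 3 + 14 + 8 = 43; total kept: 5 × 17 − 43 = 42.
The restocking fund pays out 3.7 × 43 = 159.10 in aggregate.
Group total = 42 + 159.10 = 201.10.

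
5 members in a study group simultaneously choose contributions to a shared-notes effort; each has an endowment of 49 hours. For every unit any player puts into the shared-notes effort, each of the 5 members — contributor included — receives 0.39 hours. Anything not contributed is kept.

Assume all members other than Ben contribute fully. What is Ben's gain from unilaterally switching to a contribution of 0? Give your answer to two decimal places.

29.89 hours

Switching from a contribution of 49 to 0 lets Ben keep an extra 49 hours, but lowers the shared-notes effort by 49, which costs Ben their own share of that drop: 0.39 × 49 = 19.11.
Net gain = 49 − 19.11 = 29.89. The private return per contributed unit (0.39) is below 1, so free-riding is indeed the best response regardless of what the others do.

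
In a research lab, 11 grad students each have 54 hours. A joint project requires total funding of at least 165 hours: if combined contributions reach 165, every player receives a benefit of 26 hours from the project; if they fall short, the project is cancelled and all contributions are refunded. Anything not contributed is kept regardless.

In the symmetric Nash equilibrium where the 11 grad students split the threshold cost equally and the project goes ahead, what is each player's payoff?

Equal share of the threshold: 165/11 = 15.
At this profile no one gains by cutting their contribution: any cut drops the total below 165, the project is cancelled, contributions are refunded, and the deviator ends with 54, which is less than 54 − 15 + 26 = 65. Contributing more than 15 just wastes the excess. So contributing exactly 15 is a best response.
Each player's payoff: 54 − 15 + 26 = 65.

65 hours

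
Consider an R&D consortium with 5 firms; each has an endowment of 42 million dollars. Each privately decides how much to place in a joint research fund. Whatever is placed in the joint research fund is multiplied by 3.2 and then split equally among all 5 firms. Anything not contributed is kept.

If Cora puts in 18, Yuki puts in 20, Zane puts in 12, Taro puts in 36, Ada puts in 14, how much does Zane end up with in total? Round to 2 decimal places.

Total contributed: 18 + 20 + 12 + 36 + 14 = 100.
Each receives 3.2 × 100 / 5 = 64.00 from the joint research fund.
Zane keeps 42 − 12 = 30, so Zane's payoff is 30 + 64.00 = 94.00.

94.00 million dollars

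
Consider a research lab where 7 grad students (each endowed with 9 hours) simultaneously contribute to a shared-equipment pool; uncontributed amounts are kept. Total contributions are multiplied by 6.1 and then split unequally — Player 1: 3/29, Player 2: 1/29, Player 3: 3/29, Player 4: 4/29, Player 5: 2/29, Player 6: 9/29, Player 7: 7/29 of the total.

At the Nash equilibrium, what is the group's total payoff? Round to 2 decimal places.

A player with share s gets back 6.1·s per unit contributed, so full contribution is dominant for anyone with s > 1/6.1 = 0.1639 and zero contribution is dominant for anyone below.
The shares above 0.1639 belong to Player 6 and Player 7, contributing 9 each; the remaining 5 contribute 0. Total contributed: 18.
The shared-equipment pool pays out 6.1 × 18 = 109.80 in total (split across the unequal shares, but the aggregate is all that matters for the group sum).
The 5 free-riders keep 9 each, adding 45. Group total = 45 + 109.80 = 154.80.

154.80 hours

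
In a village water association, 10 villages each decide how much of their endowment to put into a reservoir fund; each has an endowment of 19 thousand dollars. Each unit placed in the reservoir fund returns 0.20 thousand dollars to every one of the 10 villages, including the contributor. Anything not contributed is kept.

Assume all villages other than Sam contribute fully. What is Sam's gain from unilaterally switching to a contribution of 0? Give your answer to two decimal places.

Switching from a contribution of 19 to 0 lets Sam keep an extra 19 thousand dollars, but lowers the reservoir fund by 19, which costs Sam their own share of that drop: 0.20 × 19 = 3.80.
Net gain = 19 − 3.80 = 15.20. The private return per contributed unit (0.20) is below 1, so free-riding is indeed the best response regardless of what the others do.

15.20 thousand dollars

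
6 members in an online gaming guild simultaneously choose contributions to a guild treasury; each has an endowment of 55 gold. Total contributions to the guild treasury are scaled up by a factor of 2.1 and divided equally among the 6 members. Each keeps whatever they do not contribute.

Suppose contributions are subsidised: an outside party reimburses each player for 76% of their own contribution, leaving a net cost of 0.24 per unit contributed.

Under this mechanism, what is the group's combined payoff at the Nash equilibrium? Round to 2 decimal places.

943.80 gold

Under the mechanism each unit contributed yields (2.1/6) / 0.24 = 1.4583 back to its contributor per unit of net cost, which exceeds 1, making full contribution the dominant choice for everyone.
So the Nash equilibrium is full contribution by all 6; the group earns 6 × (55 × 0.76 + 2.1 × 55) = 943.80.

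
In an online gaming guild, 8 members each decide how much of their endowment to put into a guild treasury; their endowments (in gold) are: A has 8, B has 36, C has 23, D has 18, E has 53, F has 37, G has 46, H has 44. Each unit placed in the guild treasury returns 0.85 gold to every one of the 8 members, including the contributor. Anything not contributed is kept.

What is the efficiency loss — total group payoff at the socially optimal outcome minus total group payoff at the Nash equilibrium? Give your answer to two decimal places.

The private return per contributed unit is 0.85 < 1 for everyone, so the Nash equilibrium is zero contribution and the group total is Σ E_j = 8 + 36 + 23 + 18 + 53 + 37 + 46 + 44 = 265.
Each contributed unit returns 6.800 to the group, so the social optimum is full contribution by everyone: group total = 6.800 × 265 = 1802.00.
Efficiency loss = (6.800 − 1) × 265 = 1537.00.

1537.00 gold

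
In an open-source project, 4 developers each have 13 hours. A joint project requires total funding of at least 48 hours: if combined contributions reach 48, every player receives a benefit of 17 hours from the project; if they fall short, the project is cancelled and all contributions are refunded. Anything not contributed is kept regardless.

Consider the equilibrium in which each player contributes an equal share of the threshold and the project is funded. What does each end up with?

18 hours

Equal share of the threshold: 48/4 = 12.
At this profile no one gains by cutting their contribution: any cut drops the total below 48, the project is cancelled, contributions are refunded, and the deviator ends with 13, which is less than 13 − 12 + 17 = 18. Contributing more than 12 just wastes the excess. So contributing exactly 12 is a best response.
Each player's payoff: 13 − 12 + 17 = 18.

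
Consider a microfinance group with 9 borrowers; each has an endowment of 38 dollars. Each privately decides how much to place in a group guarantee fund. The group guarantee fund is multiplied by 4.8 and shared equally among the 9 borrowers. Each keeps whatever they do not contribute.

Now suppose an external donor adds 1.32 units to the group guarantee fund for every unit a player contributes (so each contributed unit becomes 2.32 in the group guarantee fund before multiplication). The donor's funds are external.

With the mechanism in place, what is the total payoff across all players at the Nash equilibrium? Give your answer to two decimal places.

Under the mechanism each unit contributed yields 4.8 × 2.32 / 9 = 1.2373 back to its contributor per unit of net cost, which exceeds 1, making full contribution the dominant choice for everyone.
At the Nash equilibrium everyone contributes 38. Group total payoff = 4.8 × 2.32 × 342 = 3808.51.

3808.51 dollars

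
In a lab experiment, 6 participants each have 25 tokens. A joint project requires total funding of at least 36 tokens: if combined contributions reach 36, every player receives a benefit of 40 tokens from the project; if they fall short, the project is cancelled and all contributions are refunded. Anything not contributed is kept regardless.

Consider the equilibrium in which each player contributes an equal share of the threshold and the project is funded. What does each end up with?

59 tokens

Equal share of the threshold: 36/6 = 6.
At this profile no one gains by cutting their contribution: any cut drops the total below 36, the project is cancelled, contributions are refunded, and the deviator ends with 25, which is less than 25 − 6 + 40 = 59. Contributing more than 6 just wastes the excess. So contributing exactly 6 is a best response.
Each player's payoff: 25 − 6 + 40 = 59.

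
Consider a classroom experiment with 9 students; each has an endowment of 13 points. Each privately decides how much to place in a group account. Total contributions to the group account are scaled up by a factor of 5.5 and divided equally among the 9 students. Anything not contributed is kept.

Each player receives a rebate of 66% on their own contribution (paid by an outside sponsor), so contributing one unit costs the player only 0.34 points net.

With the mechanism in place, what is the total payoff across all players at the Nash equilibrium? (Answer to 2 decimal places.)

The effective private return per unit is now (5.5/9) / 0.34 = 1.7974 > 1, so every player's dominant strategy flips to full contribution.
At the Nash equilibrium everyone contributes 13. Group total payoff = 9 × (13 × 0.66 + 5.5 × 13) = 720.72.

720.72 points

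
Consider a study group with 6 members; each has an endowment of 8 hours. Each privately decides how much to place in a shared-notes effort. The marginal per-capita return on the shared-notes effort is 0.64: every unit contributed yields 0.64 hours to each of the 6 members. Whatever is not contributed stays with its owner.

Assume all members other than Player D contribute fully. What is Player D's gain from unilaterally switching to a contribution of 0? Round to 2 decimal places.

2.88 hours

Switching from a contribution of 8 to 0 lets Player D keep an extra 8 hours, but lowers the shared-notes effort by 8, which costs Player D their own share of that drop: 0.64 × 8 = 5.12.
Net gain = 8 − 5.12 = 2.88. The private return per contributed unit (0.64) is below 1, so free-riding is indeed the best response regardless of what the others do.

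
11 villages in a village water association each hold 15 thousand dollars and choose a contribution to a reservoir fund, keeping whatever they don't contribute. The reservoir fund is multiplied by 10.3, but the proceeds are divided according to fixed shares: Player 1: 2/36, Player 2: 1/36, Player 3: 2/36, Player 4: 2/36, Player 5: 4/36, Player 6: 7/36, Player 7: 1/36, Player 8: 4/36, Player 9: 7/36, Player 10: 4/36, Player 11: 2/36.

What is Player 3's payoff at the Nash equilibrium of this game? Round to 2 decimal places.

57.92 thousand dollars

A player with share s gets back 10.3·s per unit contributed, so full contribution is dominant for anyone with s > 1/10.3 = 0.0971 and zero contribution is dominant for anyone below.
Player 5, Player 6, Player 8, Player 9 and Player 10 clear that bar, contributing 15 each; the remaining 6 contribute 0. Total contributed: 75.
Player 3 keeps 15 and receives 10.3 × 75 × 2/36 = 42.92 from the reservoir fund, for a payoff of 57.92.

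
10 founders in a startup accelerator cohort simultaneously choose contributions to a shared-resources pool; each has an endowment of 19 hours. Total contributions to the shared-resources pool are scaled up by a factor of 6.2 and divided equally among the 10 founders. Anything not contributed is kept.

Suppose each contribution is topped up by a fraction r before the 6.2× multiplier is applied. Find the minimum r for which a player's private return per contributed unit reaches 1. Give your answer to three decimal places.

0.613

With matching at rate r, one contributed unit becomes (1 + r) in the shared-resources pool and returns 6.2 × (1 + r) / 10 to the contributor.
Setting this equal to 1: 1 + r = 10/6.2 = 1.6129.
So the minimum matching rate is r = 1.6129 − 1 = 0.613.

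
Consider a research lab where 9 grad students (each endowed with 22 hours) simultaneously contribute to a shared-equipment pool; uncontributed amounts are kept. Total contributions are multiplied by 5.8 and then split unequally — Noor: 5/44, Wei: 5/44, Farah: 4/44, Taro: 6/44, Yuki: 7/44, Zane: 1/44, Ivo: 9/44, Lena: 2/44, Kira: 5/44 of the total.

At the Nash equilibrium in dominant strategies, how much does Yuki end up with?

42.30 hours

Each unit j contributes comes back to j as 5.8 × (j's share), so j prefers to contribute only if that share exceeds 1/5.8 = 0.1724; otherwise keeping the unit dominates.
The only share above 0.1724 is Ivo's 9/44, contributing 22; the remaining 8 contribute 0. Total contributed: 22.
Yuki keeps 22 and receives 5.8 × 22 × 7/44 = 20.30 from the shared-equipment pool, for a payoff of 42.30.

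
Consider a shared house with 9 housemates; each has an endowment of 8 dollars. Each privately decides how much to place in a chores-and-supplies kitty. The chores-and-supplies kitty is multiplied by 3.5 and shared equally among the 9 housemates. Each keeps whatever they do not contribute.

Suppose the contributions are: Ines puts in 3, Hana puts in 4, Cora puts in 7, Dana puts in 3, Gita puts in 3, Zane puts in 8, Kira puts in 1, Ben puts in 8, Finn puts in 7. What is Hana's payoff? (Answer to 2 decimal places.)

21.11 dollars

Total contributed: 3 + 4 + 7 + 3 + 3 + 8 + 1 + 8 + 7 = 44.
Each receives 3.5 × 44 / 9 = 17.11 from the chores-and-supplies kitty.
Hana keeps 8 − 4 = 4, so Hana's payoff is 4 + 17.11 = 21.11.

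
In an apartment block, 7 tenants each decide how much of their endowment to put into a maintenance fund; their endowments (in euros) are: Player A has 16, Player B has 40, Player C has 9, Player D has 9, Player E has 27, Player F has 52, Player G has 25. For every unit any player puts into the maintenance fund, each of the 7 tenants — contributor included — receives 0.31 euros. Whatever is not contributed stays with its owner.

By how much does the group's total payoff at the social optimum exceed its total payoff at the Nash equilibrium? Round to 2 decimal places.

208.26 euros

The private return per contributed unit is 0.31 < 1 for everyone, so the Nash equilibrium is zero contribution and the group total is Σ E_j = 16 + 40 + 9 + 9 + 27 + 52 + 25 = 178.
Each contributed unit returns 2.170 to the group, so the social optimum is full contribution by everyone: group total = 2.170 × 178 = 386.26.
Efficiency loss = (2.170 − 1) × 178 = 208.26.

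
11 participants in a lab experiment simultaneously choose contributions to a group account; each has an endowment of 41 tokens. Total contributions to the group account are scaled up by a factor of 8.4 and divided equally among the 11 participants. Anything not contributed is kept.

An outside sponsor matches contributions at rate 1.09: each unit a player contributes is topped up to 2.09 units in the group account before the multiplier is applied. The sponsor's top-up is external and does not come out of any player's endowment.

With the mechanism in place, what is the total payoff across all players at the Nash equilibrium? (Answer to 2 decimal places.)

7917.76 tokens

Under the mechanism each unit contributed yields 8.4 × 2.09 / 11 = 1.5960 back to its contributor per unit of net cost, which exceeds 1, making full contribution the dominant choice for everyone.
So the Nash equilibrium is full contribution by all 11; the group earns 8.4 × 2.09 × 451 = 7917.76.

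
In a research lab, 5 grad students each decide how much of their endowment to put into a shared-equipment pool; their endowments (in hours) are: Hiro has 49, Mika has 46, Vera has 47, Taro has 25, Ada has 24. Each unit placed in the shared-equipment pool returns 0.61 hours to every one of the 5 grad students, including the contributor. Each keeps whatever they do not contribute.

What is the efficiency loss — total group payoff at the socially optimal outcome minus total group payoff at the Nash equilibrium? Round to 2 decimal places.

391.55 hours

The private return per contributed unit is 0.61 < 1 for everyone, so the Nash equilibrium is zero contribution and the group total is Σ E_j = 49 + 46 + 47 + 25 + 24 = 191.
Each contributed unit returns 3.050 to the group, so the social optimum is full contribution by everyone: group total = 3.050 × 191 = 582.55.
Efficiency loss = (3.050 − 1) × 191 = 391.55.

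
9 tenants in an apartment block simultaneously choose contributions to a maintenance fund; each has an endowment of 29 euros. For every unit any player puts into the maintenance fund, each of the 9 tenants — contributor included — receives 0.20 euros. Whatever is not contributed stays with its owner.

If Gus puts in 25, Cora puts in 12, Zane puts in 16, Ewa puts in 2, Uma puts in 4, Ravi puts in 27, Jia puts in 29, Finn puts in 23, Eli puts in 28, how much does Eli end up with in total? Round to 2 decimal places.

34.20 euros

Total contributed: 25 + 12 + 16 + 2 + 4 + 27 + 29 + 23 + 28 = 166.
Each receives 0.20 × 166 = 33.20 from the maintenance fund.
Eli keeps 29 − 28 = 1, so Eli's payoff is 1 + 33.20 = 34.20.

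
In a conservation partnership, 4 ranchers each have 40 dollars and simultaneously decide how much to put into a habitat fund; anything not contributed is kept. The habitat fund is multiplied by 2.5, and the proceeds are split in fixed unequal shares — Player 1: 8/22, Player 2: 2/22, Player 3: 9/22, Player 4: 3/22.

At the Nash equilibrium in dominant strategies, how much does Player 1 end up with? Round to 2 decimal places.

76.36 dollars

Each unit j contributes comes back to j as 2.5 × (j's share), so j prefers to contribute only if that share exceeds 1/2.5 = 0.4000; otherwise keeping the unit dominates.
Player 3 alone (share 9/22) is above the threshold, contributing 40; the remaining 3 contribute 0. Total contributed: 40.
Player 1 keeps 40 and receives 2.5 × 40 × 8/22 = 36.36 from the habitat fund, for a payoff of 76.36.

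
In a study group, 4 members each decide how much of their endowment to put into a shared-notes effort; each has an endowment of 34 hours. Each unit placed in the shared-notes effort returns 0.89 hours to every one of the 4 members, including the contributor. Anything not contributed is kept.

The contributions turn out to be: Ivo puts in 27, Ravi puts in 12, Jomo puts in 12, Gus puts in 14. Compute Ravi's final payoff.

Total contributed: 27 + 12 + 12 + 14 = 65.
Each receives 0.89 × 65 = 57.85 from the shared-notes effort.
Ravi keeps 34 − 12 = 22, so Ravi's payoff is 22 + 57.85 = 79.85.

79.85 hours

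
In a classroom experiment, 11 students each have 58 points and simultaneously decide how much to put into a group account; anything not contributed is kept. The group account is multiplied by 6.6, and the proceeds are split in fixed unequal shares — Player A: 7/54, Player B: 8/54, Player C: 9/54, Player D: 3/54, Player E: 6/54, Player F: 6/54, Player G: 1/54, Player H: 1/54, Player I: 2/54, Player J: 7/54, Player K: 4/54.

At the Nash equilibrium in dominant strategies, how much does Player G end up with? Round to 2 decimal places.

65.09 points

Each unit j contributes comes back to j as 6.6 × (j's share), so j prefers to contribute only if that share exceeds 1/6.6 = 0.1515; otherwise keeping the unit dominates.
Only Player C (9/54) clears that bar, contributing 58; the remaining 10 contribute 0. Total contributed: 58.
Player G keeps 58 and receives 6.6 × 58 × 1/54 = 7.09 from the group account, for a payoff of 65.09.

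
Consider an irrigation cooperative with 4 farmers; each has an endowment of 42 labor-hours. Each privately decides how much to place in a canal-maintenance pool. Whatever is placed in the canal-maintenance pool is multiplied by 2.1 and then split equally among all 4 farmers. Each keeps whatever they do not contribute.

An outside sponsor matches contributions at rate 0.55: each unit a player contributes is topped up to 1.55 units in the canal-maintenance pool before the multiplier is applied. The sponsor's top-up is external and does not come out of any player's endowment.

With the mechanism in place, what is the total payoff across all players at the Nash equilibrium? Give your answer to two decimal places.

Even with the mechanism, each unit contributed returns only 2.1 × 1.55 / 4 = 0.8138 per unit of net cost, so contributing nothing is still dominant.
At the Nash equilibrium no one contributes; group total payoff = 4 × 42 = 168.

168.00 labor-hours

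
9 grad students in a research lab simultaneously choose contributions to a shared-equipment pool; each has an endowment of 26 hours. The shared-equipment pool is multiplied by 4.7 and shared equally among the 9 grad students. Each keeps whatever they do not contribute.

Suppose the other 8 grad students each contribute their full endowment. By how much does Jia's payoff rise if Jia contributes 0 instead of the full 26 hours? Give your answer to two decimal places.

12.42 hours

Switching from a contribution of 26 to 0 lets Jia keep an extra 26 hours, but lowers the shared-equipment pool by 26, which costs Jia their own share of that drop: 4.7/9 × 26 = 13.58.
Net gain = 26 − 13.58 = 12.42. The private return per contributed unit (0.5222) is below 1, so free-riding is indeed the best response regardless of what the others do.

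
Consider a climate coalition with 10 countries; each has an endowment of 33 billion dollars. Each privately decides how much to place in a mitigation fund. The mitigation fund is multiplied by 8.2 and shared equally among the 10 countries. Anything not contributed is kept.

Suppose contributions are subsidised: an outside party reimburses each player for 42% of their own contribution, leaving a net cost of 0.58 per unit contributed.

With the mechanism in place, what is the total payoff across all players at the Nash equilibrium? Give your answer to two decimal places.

Under the mechanism each unit contributed yields (8.2/10) / 0.58 = 1.4138 back to its contributor per unit of net cost, which exceeds 1, making full contribution the dominant choice for everyone.
At the Nash equilibrium everyone contributes 33. Group total payoff = 10 × (33 × 0.42 + 8.2 × 33) = 2844.60.

2844.60 billion dollars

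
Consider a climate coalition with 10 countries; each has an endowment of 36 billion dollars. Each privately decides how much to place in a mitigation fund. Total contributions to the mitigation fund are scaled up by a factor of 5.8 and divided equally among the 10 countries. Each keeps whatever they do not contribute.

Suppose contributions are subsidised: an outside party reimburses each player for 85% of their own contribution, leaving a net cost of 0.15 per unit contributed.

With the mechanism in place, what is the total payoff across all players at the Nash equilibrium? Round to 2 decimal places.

2394.00 billion dollars

Under the mechanism each unit contributed yields (5.8/10) / 0.15 = 3.8667 back to its contributor per unit of net cost, which exceeds 1, making full contribution the dominant choice for everyone.
So the Nash equilibrium is full contribution by all 10; the group earns 10 × (36 × 0.85 + 5.8 × 36) = 2394.00.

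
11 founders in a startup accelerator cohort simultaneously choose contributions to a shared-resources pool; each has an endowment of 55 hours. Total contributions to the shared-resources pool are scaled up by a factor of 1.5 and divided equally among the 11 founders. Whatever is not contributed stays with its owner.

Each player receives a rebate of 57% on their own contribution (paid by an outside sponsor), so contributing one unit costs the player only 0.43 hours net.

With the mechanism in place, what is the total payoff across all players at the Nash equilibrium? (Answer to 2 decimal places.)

Even with the mechanism, each unit contributed returns only (1.5/11) / 0.43 = 0.3171 per unit of net cost, so contributing nothing is still dominant.
At the Nash equilibrium no one contributes; group total payoff = 11 × 55 = 605.

605.00 hours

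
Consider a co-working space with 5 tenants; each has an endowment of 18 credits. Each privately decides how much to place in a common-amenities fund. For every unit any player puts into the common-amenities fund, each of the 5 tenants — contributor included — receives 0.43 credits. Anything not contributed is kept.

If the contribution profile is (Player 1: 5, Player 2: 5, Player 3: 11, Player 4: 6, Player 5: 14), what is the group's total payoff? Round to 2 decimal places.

137.15 credits

Total contributed: 5 + 5 + 11 + 6 + 14 = 41; total kept: 5 × 18 − 41 = 49.
The common-amenities fund pays out 0.43 × 5 × 41 = 88.15 in aggregate.
Group total = 49 + 88.15 = 137.15.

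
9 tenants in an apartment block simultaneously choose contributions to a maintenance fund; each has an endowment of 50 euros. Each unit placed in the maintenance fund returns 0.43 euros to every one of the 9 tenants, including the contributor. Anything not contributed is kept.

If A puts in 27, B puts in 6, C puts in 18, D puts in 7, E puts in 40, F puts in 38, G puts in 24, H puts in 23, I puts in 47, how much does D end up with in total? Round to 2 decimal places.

141.90 euros

Total contributed: 27 + 6 + 18 + 7 + 40 + 38 + 24 + 23 + 47 = 230.
Each receives 0.43 × 230 = 98.90 from the maintenance fund.
D keeps 50 − 7 = 43, so D's payoff is 43 + 98.90 = 141.90.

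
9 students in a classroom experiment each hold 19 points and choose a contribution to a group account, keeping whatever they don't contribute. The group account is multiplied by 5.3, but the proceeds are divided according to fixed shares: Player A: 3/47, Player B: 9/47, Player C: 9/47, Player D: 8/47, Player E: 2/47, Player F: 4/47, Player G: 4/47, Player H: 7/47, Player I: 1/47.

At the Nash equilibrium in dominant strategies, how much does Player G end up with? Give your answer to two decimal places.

36.14 points

A player with share s gets back 5.3·s per unit contributed, so full contribution is dominant for anyone with s > 1/5.3 = 0.1887 and zero contribution is dominant for anyone below.
The shares above 0.1887 belong to Player B and Player C, contributing 19 each; the remaining 7 contribute 0. Total contributed: 38.
Player G keeps 19 and receives 5.3 × 38 × 4/47 = 17.14 from the group account, for a payoff of 36.14.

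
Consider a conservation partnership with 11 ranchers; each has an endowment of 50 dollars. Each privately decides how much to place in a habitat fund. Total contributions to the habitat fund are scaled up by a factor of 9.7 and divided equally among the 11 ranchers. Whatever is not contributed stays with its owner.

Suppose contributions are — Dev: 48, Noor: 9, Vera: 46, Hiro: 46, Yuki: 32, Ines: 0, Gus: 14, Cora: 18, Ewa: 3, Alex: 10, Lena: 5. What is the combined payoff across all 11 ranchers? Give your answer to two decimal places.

Total contributed: 48 + 9 + 46 + 46 + 32 + 0 + 14 + 18 + 3 + 10 + 5 = 231; total kept: 11 × 50 − 231 = 319.
The habitat fund pays out 9.7 × 231 = 2240.70 in aggregate.
Group total = 319 + 2240.70 = 2559.70.

2559.70 dollars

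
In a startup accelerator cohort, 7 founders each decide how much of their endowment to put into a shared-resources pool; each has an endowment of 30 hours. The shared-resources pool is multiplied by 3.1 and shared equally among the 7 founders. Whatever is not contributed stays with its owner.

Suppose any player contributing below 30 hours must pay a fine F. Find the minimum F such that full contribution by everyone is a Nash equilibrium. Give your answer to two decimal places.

Given the others contribute fully, the best deviation is to contribute 0 (any partial contribution still incurs the fine and gives up units whose private return 0.4429 is below 1).
Deviating from 30 to 0 saves 30 hours but forfeits the deviator's share of the drop in the shared-resources pool: 3.1/7 × 30 = 13.29.
So the deviation gain is 30 − 13.29 = 16.71, and the fine must be at least 16.71 hours to wipe it out.

16.71 hours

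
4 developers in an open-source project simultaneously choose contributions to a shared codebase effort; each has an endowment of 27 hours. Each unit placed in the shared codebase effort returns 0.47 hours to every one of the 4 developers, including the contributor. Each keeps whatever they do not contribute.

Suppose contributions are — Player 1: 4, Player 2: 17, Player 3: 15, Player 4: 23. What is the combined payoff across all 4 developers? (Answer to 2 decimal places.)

159.92 hours

Total contributed: 4 + 17 + 15 + 23 = 59; total kept: 4 × 27 − 59 = 49.
The shared codebase effort pays out 0.47 × 4 × 59 = 110.92 in aggregate.
Group total = 49 + 110.92 = 159.92.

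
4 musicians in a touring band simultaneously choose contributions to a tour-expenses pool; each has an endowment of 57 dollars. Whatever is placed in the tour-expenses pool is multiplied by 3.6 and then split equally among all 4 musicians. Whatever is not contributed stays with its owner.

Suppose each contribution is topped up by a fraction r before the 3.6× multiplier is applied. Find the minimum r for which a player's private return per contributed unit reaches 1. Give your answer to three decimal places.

With matching at rate r, one contributed unit becomes (1 + r) in the tour-expenses pool and returns 3.6 × (1 + r) / 4 to the contributor.
Setting this equal to 1: 1 + r = 4/3.6 = 1.1111.
So the minimum matching rate is r = 1.1111 − 1 = 0.111.

0.111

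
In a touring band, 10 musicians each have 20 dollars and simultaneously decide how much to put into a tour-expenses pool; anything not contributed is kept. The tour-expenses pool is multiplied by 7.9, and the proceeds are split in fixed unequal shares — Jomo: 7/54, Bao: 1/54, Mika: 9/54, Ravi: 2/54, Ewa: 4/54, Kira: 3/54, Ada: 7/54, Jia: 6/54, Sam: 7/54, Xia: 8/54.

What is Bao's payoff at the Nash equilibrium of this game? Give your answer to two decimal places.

34.63 dollars

For player j, contributing a unit is worthwhile iff 7.9 × (j's share) ≥ 1, i.e. iff j's share is at least 0.1266.
The shares above 0.1266 belong to Jomo, Mika, Ada, Sam and Xia, contributing 20 each; the remaining 5 contribute 0. Total contributed: 100.
Bao keeps 20 and receives 7.9 × 100 × 1/54 = 14.63 from the tour-expenses pool, for a payoff of 34.63.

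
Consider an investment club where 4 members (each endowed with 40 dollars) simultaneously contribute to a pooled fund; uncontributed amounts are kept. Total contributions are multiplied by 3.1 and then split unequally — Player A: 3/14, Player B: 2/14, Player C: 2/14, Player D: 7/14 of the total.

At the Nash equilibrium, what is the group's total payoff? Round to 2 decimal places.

For player j, contributing a unit is worthwhile iff 3.1 × (j's share) ≥ 1, i.e. iff j's share is at least 0.3226.
The only share above 0.3226 is Player D's 7/14, contributing 40; the remaining 3 contribute 0. Total contributed: 40.
The pooled fund pays out 3.1 × 40 = 124.00 in total (split across the unequal shares, but the aggregate is all that matters for the group sum).
The 3 free-riders keep 40 each, adding 120. Group total = 120 + 124.00 = 244.00.

244.00 dollars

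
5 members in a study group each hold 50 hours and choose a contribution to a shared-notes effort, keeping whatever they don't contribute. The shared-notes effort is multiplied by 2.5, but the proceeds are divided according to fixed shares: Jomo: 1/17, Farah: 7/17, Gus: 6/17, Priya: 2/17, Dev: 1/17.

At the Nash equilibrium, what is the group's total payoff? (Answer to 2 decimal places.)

325.00 hours

Each unit j contributes comes back to j as 2.5 × (j's share), so j prefers to contribute only if that share exceeds 1/2.5 = 0.4000; otherwise keeping the unit dominates.
The only share above 0.4000 is Farah's 7/17, contributing 50; the remaining 4 contribute 0. Total contributed: 50.
The shared-notes effort pays out 2.5 × 50 = 125.00 in total (split across the unequal shares, but the aggregate is all that matters for the group sum).
The 4 free-riders keep 50 each, adding 200. Group total = 200 + 125.00 = 325.00.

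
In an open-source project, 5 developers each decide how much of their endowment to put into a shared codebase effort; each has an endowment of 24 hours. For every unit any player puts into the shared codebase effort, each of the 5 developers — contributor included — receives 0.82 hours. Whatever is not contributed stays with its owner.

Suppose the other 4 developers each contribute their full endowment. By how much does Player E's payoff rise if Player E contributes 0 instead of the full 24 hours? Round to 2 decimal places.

Switching from a contribution of 24 to 0 lets Player E keep an extra 24 hours, but lowers the shared codebase effort by 24, which costs Player E their own share of that drop: 0.82 × 24 = 19.68.
Net gain = 24 − 19.68 = 4.32. The private return per contributed unit (0.82) is below 1, so free-riding is indeed the best response regardless of what the others do.

4.32 hours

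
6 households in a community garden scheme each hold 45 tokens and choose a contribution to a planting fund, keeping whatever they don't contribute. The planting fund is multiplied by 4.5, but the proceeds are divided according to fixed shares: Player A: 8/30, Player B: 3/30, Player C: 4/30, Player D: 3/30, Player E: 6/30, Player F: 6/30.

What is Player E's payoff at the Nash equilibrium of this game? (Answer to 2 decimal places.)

For player j, contributing a unit is worthwhile iff 4.5 × (j's share) ≥ 1, i.e. iff j's share is at least 0.2222.
The only share above 0.2222 is Player A's 8/30, contributing 45; the remaining 5 contribute 0. Total contributed: 45.
Player E keeps 45 and receives 4.5 × 45 × 6/30 = 40.50 from the planting fund, for a payoff of 85.50.

85.50 tokens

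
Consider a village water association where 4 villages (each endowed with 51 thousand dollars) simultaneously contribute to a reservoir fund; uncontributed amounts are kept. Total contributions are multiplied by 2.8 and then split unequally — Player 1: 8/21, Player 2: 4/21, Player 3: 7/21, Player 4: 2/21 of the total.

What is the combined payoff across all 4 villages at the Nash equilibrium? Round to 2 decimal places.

A player with share s gets back 2.8·s per unit contributed, so full contribution is dominant for anyone with s > 1/2.8 = 0.3571 and zero contribution is dominant for anyone below.
Player 1 alone (share 8/21) is above the threshold, contributing 51; the remaining 3 contribute 0. Total contributed: 51.
The reservoir fund pays out 2.8 × 51 = 142.80 in total (split across the unequal shares, but the aggregate is all that matters for the group sum).
The 3 free-riders keep 51 each, adding 153. Group total = 153 + 142.80 = 295.80.

295.80 thousand dollars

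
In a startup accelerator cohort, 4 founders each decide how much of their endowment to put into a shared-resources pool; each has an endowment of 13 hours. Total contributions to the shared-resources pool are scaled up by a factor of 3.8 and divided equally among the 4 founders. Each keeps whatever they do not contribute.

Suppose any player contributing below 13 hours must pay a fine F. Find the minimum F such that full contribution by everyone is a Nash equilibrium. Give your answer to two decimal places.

Given the others contribute fully, the best deviation is to contribute 0 (any partial contribution still incurs the fine and gives up units whose private return 0.9500 is below 1).
Deviating from 13 to 0 saves 13 hours but forfeits the deviator's share of the drop in the shared-resources pool: 3.8/4 × 13 = 12.35.
So the deviation gain is 13 − 12.35 = 0.65, and the fine must be at least 0.65 hours to wipe it out.

0.65 hours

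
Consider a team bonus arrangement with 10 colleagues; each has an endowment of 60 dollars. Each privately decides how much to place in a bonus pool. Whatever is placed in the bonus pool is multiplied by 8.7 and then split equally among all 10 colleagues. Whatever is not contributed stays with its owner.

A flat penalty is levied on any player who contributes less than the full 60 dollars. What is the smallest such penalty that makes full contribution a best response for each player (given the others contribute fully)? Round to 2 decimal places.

7.80 dollars

Given the others contribute fully, the best deviation is to contribute 0 (any partial contribution still incurs the fine and gives up units whose private return 0.8700 is below 1).
Deviating from 60 to 0 saves 60 dollars but forfeits the deviator's share of the drop in the bonus pool: 8.7/10 × 60 = 52.20.
So the deviation gain is 60 − 52.20 = 7.80, and the fine must be at least 7.80 dollars to wipe it out.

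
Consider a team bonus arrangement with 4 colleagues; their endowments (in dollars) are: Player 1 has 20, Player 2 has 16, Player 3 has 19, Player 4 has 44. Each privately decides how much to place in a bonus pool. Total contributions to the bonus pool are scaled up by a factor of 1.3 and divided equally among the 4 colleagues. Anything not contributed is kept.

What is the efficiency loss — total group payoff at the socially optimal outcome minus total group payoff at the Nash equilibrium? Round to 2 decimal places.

The private return per contributed unit is 1.3/4 = 0.3250 < 1 for every player regardless of endowment, so the Nash equilibrium is zero contribution and the group total is Σ E_j = 20 + 16 + 19 + 44 = 99.
Each contributed unit returns 1.300 to the group, so the social optimum is full contribution by everyone: group total = 1.300 × 99 = 128.70.
Efficiency loss = (1.300 − 1) × 99 = 29.70.

29.70 dollars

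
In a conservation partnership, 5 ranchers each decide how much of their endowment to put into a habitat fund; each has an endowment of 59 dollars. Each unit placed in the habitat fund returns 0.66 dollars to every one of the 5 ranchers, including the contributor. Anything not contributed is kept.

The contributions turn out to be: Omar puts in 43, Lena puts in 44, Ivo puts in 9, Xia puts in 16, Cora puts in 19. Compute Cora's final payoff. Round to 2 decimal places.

Total contributed: 43 + 44 + 9 + 16 + 19 = 131.
Each receives 0.66 × 131 = 86.46 from the habitat fund.
Cora keeps 59 − 19 = 40, so Cora's payoff is 40 + 86.46 = 126.46.

126.46 dollars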